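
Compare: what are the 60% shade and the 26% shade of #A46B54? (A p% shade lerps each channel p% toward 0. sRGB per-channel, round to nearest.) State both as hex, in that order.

#A46B54 is rgb(164, 107, 84).
60% shade:
  R: 164 + 0.6×(0−164) = 164 − 98.4 = 65.6 → 66
  G: 107 + 0.6×(0−107) = 107 − 64.2 = 42.8 → 43
  B: 84 + 0.6×(0−84) = 84 − 50.4 = 33.6 → 34
  → #422B22
26% shade:
  R: 164 + 0.26×(0−164) = 164 − 42.64 = 121.36 → 121
  G: 107 − 27.82 = 79.18 → 79
  B: 84 − 21.84 = 62.16 → 62
  → #794F3E

#422B22, #794F3E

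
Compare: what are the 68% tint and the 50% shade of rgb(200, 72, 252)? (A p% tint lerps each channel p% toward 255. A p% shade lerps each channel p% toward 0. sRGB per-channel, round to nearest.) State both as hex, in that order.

68% tint:
  R: 200 + 37.4 = 237.4 → 237
  G: 72 + 124.44 = 196.44 → 196
  B: 252 + 0.68×(255−252) = 252 + 2.04 = 254.04 → 254
  → #EDC4FE
50% shade:
  R: 200 + 0.5×(0−200) = 200 − 100 = 100 → 100
  G: 72 + 0.5×(0−72) = 72 − 36 = 36 → 36
  B: 252 + 0.5×(0−252) = 252 − 126 = 126 → 126
  → #64247E

#EDC4FE, #64247E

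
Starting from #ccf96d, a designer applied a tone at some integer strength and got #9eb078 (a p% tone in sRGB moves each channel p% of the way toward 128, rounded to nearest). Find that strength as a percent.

#ccf96d is rgb(204, 249, 109); #9eb078 is rgb(158, 176, 120).
On the G channel (widest range): 176 ≈ 249 + (p/100)(128 − 249), so p ≈ 100×(176 − 249)/(128 − 249) = -7300/-121 = 60.33.
p = 60 reproduces all three channels after rounding.

60%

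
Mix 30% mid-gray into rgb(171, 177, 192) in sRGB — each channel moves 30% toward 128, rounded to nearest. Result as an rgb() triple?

Lerp each channel 30% toward 128:
  R: 171 + 0.3×(128−171) = 171 − 12.9 = 158.1 → 158
  G: 177 + 0.3×(128−177) = 177 − 14.7 = 162.3 → 162
  B: 192 − 19.2 = 172.8 → 173

rgb(158, 162, 173)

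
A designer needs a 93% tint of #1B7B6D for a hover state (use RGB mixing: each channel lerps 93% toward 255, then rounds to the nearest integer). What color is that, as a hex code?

#EFF6F5

#1B7B6D is rgb(27, 123, 109).
A 93% tint moves each channel 93% toward 255:
  R: 27 + 0.93×(255−27) = 27 + 212.04 = 239.04 → 239
  G: 123 + 0.93×(255−123) = 123 + 122.76 = 245.76 → 246
  B: 109 + 135.78 = 244.78 → 245
rgb(239, 246, 245) = #EFF6F5.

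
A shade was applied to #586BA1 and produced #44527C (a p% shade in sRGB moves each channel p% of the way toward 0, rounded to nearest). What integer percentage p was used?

#586BA1 is rgb(88, 107, 161); #44527C is rgb(68, 82, 124).
On the B channel (widest range): 124 ≈ 161 + (p/100)(0 − 161), so p ≈ 100×(124 − 161)/(0 − 161) = -3700/-161 = 22.98.
p = 23 reproduces all three channels after rounding.

23%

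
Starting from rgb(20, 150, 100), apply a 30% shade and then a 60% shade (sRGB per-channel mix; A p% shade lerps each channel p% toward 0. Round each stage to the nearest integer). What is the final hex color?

#062A1C

A 30% shade moves each channel 30% toward 0:
  R: 20 − 6 = 14 → 14
  G: 150 + 0.3×(0−150) = 150 − 45 = 105 → 105
  B: 100 + 0.3×(0−100) = 100 − 30 = 70 → 70
After the shade: rgb(14, 105, 70) = #0E6946.
Lerp each channel 60% toward 0:
  R: 14 + 0.6×(0−14) = 14 − 8.4 = 5.6 → 6
  G: 105 + 0.6×(0−105) = 105 − 63 = 42 → 42
  B: 70 + 0.6×(0−70) = 70 − 42 = 28 → 28
rgb(6, 42, 28) = #062A1C.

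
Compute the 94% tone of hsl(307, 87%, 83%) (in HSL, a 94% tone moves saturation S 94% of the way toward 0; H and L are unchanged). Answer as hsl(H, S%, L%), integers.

hsl(307, 5%, 83%)

S moves 94% from 87 toward 0: 87 − 81.78 = 5.22 → 5.
H and L are unchanged.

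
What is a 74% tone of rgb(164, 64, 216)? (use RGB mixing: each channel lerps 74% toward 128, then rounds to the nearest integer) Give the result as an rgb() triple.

A 74% tone moves each channel 74% toward 128:
  R: 164 + 0.74×(128−164) = 164 − 26.64 = 137.36 → 137
  G: 64 + 0.74×(128−64) = 64 + 47.36 = 111.36 → 111
  B: 216 + 0.74×(128−216) = 216 − 65.12 = 150.88 → 151

rgb(137, 111, 151)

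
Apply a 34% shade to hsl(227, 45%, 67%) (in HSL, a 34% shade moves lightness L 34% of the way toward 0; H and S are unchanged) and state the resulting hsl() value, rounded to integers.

L moves 34% from 67 toward 0: 67 − 22.78 = 44.22 → 44.
H and S are unchanged.

hsl(227, 45%, 44%)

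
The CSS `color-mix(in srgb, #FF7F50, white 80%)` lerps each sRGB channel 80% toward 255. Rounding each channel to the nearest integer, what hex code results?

#FF7F50 is rgb(255, 127, 80).
Per channel, c → c + 0.8(255 − c):
  R: 255 + 0.8×(255−255) = 255 + 0 = 255 → 255
  G: 127 + 0.8×(255−127) = 127 + 102.4 = 229.4 → 229
  B: 80 + 0.8×(255−80) = 80 + 140 = 220 → 220
rgb(255, 229, 220) = #FFE5DC.

#FFE5DC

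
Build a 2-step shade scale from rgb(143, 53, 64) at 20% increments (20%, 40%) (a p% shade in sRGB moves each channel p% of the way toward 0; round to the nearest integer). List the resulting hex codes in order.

20%: (143 − 28.6 = 114.4→114, 53 − 10.6 = 42.4→42, 64 − 12.8 = 51.2→51) → #722A33
40%: (143 − 57.2 = 85.8→86, 53 − 21.2 = 31.8→32, 64 − 25.6 = 38.4→38) → #562026

#722A33, #562026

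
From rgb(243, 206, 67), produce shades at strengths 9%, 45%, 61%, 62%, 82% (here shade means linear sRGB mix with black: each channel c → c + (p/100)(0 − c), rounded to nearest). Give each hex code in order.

9%: (243 − 21.87 = 221.13→221, 206 − 18.54 = 187.46→187, 67 − 6.03 = 60.97→61) → #ddbb3d
45%: (243 − 109.35 = 133.65→134, 206 − 92.7 = 113.3→113, 67 − 30.15 = 36.85→37) → #867125
61%: (243 − 148.23 = 94.77→95, 206 − 125.66 = 80.34→80, 67 − 40.87 = 26.13→26) → #5f501a
62%: (243 − 150.66 = 92.34→92, 206 − 127.72 = 78.28→78, 67 − 41.54 = 25.46→25) → #5c4e19
82%: (243 − 199.26 = 43.74→44, 206 − 168.92 = 37.08→37, 67 − 54.94 = 12.06→12) → #2c250c

#ddbb3d, #867125, #5f501a, #5c4e19, #2c250c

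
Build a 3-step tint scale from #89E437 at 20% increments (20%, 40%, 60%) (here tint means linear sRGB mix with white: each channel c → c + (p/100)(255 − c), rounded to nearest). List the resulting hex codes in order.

#89E437 is rgb(137, 228, 55).
20%: (137 + 23.6 = 160.6→161, 228 + 5.4 = 233.4→233, 55 + 40 = 95→95) → #A1E95F
40%: (137 + 47.2 = 184.2→184, 228 + 10.8 = 238.8→239, 55 + 80 = 135→135) → #B8EF87
60%: (137 + 70.8 = 207.8→208, 228 + 16.2 = 244.2→244, 55 + 120 = 175→175) → #D0F4AF

#A1E95F, #B8EF87, #D0F4AF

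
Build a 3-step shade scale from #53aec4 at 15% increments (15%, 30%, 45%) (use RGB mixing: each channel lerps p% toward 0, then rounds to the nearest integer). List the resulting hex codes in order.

#4794a7, #3a7a89, #2e606c

#53aec4 is rgb(83, 174, 196).
15%: (83 − 12.45 = 70.55→71, 174 − 26.1 = 147.9→148, 196 − 29.4 = 166.6→167) → #4794a7
30%: (83 − 24.9 = 58.1→58, 174 − 52.2 = 121.8→122, 196 − 58.8 = 137.2→137) → #3a7a89
45%: (83 − 37.35 = 45.65→46, 174 − 78.3 = 95.7→96, 196 − 88.2 = 107.8→108) → #2e606c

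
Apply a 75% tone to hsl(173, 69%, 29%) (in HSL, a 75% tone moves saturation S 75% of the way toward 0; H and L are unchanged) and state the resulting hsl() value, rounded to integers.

hsl(173, 17%, 29%)

S moves 75% from 69 toward 0: 69 − 51.75 = 17.25 → 17.
H and L are unchanged.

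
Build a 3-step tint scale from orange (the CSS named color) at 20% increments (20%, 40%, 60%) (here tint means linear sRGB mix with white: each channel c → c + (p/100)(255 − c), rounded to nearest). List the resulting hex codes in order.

CSS orange is rgb(255, 165, 0).
20%: (255→255, 165 + 18 = 183→183, 0 + 51 = 51→51) → #ffb733
40%: (255→255, 165 + 36 = 201→201, 0 + 102 = 102→102) → #ffc966
60%: (255→255, 165 + 54 = 219→219, 0 + 153 = 153→153) → #ffdb99

#ffb733, #ffc966, #ffdb99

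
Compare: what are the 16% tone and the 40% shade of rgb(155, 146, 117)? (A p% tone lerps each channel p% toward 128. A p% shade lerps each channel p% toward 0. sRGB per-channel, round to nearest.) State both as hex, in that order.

#978F77, #5D5846

16% tone:
  R: 155 + 0.16×(128−155) = 155 − 4.32 = 150.68 → 151
  G: 146 − 2.88 = 143.12 → 143
  B: 117 + 0.16×(128−117) = 117 + 1.76 = 118.76 → 119
  → #978F77
40% shade:
  R: 155 − 62 = 93 → 93
  G: 146 + 0.4×(0−146) = 146 − 58.4 = 87.6 → 88
  B: 117 + 0.4×(0−117) = 117 − 46.8 = 70.2 → 70
  → #5D5846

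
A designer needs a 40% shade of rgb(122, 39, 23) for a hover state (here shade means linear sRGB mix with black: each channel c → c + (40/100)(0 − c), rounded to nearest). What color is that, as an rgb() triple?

rgb(73, 23, 14)

A 40% shade moves each channel 40% toward 0:
  R: 122 + 0.4×(0−122) = 122 − 48.8 = 73.2 → 73
  G: 39 − 15.6 = 23.4 → 23
  B: 23 − 9.2 = 13.8 → 14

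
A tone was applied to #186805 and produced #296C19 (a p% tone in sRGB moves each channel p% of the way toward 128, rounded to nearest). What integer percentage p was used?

16%

#186805 is rgb(24, 104, 5); #296C19 is rgb(41, 108, 25).
On the B channel (widest range): 25 ≈ 5 + (p/100)(128 − 5), so p ≈ 100×(25 − 5)/(128 − 5) = 2000/123 = 16.26.
p = 16 reproduces all three channels after rounding.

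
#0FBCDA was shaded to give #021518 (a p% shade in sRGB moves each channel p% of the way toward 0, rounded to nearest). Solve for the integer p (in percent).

89%

#0FBCDA is rgb(15, 188, 218); #021518 is rgb(2, 21, 24).
On the B channel (widest range): 24 ≈ 218 + (p/100)(0 − 218), so p ≈ 100×(24 − 218)/(0 − 218) = -19400/-218 = 88.99.
p = 89 reproduces all three channels after rounding.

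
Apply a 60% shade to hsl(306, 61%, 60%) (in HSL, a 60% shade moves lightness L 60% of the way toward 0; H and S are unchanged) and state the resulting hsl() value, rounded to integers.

L moves 60% from 60 toward 0: 60 − 36 = 24 → 24.
H and S are unchanged.

hsl(306, 61%, 24%)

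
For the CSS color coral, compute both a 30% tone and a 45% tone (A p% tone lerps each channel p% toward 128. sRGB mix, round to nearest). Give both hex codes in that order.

CSS coral is rgb(255, 127, 80).
30% tone:
  R: 255 + 0.3×(128−255) = 255 − 38.1 = 216.9 → 217
  G: 127 + 0.3 = 127.3 → 127
  B: 80 + 0.3×(128−80) = 80 + 14.4 = 94.4 → 94
  → #D97F5E
45% tone:
  R: 255 − 57.15 = 197.85 → 198
  G: 127 + 0.45×(128−127) = 127 + 0.45 = 127.45 → 127
  B: 80 + 21.6 = 101.6 → 102
  → #C67F66

#D97F5E, #C67F66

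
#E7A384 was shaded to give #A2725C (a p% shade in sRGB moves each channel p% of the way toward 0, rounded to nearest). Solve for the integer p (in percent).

#E7A384 is rgb(231, 163, 132); #A2725C is rgb(162, 114, 92).
On the R channel (widest range): 162 ≈ 231 + (p/100)(0 − 231), so p ≈ 100×(162 − 231)/(0 − 231) = -6900/-231 = 29.87.
p = 30 reproduces all three channels after rounding.

30%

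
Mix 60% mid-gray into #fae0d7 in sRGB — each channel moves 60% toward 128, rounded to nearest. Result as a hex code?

#b1a6a3

#fae0d7 is rgb(250, 224, 215).
Lerp each channel 60% toward 128:
  R: 250 + 0.6×(128−250) = 250 − 73.2 = 176.8 → 177
  G: 224 − 57.6 = 166.4 → 166
  B: 215 + 0.6×(128−215) = 215 − 52.2 = 162.8 → 163
rgb(177, 166, 163) = #b1a6a3.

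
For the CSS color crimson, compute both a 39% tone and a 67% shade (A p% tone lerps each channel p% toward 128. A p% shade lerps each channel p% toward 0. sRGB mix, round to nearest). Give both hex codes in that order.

#b83e57, #490714

CSS crimson is rgb(220, 20, 60).
39% tone:
  R: 220 − 35.88 = 184.12 → 184
  G: 20 + 0.39×(128−20) = 20 + 42.12 = 62.12 → 62
  B: 60 + 0.39×(128−60) = 60 + 26.52 = 86.52 → 87
  → #b83e57
67% shade:
  R: 220 − 147.4 = 72.6 → 73
  G: 20 + 0.67×(0−20) = 20 − 13.4 = 6.6 → 7
  B: 60 + 0.67×(0−60) = 60 − 40.2 = 19.8 → 20
  → #490714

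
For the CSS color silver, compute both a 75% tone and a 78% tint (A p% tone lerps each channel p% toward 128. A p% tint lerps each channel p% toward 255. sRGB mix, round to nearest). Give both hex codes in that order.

CSS silver is rgb(192, 192, 192).
75% tone:
  R: 192 + 0.75×(128−192) = 192 − 48 = 144 → 144
  G: 192 − 48 = 144 → 144
  B: 192 + 0.75×(128−192) = 192 − 48 = 144 → 144
  → #909090
78% tint:
  R: 192 + 0.78×(255−192) = 192 + 49.14 = 241.14 → 241
  G: 192 + 49.14 = 241.14 → 241
  B: 192 + 49.14 = 241.14 → 241
  → #F1F1F1

#909090, #F1F1F1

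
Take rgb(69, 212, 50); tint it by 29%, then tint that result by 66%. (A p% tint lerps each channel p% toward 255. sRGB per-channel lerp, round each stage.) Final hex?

#D2F4CD

Per channel, c → c + 0.29(255 − c):
  R: 69 + 53.94 = 122.94 → 123
  G: 212 + 12.47 = 224.47 → 224
  B: 50 + 59.45 = 109.45 → 109
After the tint: rgb(123, 224, 109) = #7BE06D.
Per channel, c → c + 0.66(255 − c):
  R: 123 + 0.66×(255−123) = 123 + 87.12 = 210.12 → 210
  G: 224 + 0.66×(255−224) = 224 + 20.46 = 244.46 → 244
  B: 109 + 96.36 = 205.36 → 205
rgb(210, 244, 205) = #D2F4CD.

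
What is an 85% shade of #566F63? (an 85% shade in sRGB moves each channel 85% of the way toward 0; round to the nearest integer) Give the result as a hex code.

#0D110F

#566F63 is rgb(86, 111, 99).
Lerp each channel 85% toward 0:
  R: 86 − 73.1 = 12.9 → 13
  G: 111 − 94.35 = 16.65 → 17
  B: 99 + 0.85×(0−99) = 99 − 84.15 = 14.85 → 15
rgb(13, 17, 15) = #0D110F.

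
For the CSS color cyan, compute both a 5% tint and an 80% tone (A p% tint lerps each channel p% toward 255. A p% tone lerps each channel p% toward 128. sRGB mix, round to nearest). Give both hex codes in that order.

CSS cyan is rgb(0, 255, 255).
5% tint:
  R: 0 + 0.05×(255−0) = 0 + 12.75 = 12.75 → 13
  G: 255 + 0 = 255 → 255
  B: 255 + 0.05×(255−255) = 255 + 0 = 255 → 255
  → #0DFFFF
80% tone:
  R: 0 + 102.4 = 102.4 → 102
  G: 255 + 0.8×(128−255) = 255 − 101.6 = 153.4 → 153
  B: 255 − 101.6 = 153.4 → 153
  → #669999

#0DFFFF, #669999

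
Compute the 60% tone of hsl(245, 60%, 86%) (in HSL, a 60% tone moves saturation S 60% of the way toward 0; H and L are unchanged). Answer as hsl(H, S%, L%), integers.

S moves 60% from 60 toward 0: 60 − 36 = 24 → 24.
H and L are unchanged.

hsl(245, 24%, 86%)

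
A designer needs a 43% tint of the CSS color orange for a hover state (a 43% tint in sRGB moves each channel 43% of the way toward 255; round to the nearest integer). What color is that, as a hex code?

CSS orange is rgb(255, 165, 0).
Per channel, c → c + 0.43(255 − c):
  R: 255 + 0.43×(255−255) = 255 + 0 = 255 → 255
  G: 165 + 38.7 = 203.7 → 204
  B: 0 + 0.43×(255−0) = 0 + 109.65 = 109.65 → 110
rgb(255, 204, 110) = #FFCC6E.

#FFCC6E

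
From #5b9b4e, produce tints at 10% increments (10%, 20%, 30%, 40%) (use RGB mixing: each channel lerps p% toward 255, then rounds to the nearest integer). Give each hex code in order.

#6ba560, #7caf71, #8cb983, #9dc395

#5b9b4e is rgb(91, 155, 78).
10%: (91 + 16.4 = 107.4→107, 155 + 10 = 165→165, 78 + 17.7 = 95.7→96) → #6ba560
20%: (91 + 32.8 = 123.8→124, 155 + 20 = 175→175, 78 + 35.4 = 113.4→113) → #7caf71
30%: (91 + 49.2 = 140.2→140, 155 + 30 = 185→185, 78 + 53.1 = 131.1→131) → #8cb983
40%: (91 + 65.6 = 156.6→157, 155 + 40 = 195→195, 78 + 70.8 = 148.8→149) → #9dc395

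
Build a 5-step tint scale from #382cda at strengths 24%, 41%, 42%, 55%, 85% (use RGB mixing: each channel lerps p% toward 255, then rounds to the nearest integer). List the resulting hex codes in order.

#382cda is rgb(56, 44, 218).
24%: (56 + 47.76 = 103.76→104, 44 + 50.64 = 94.64→95, 218 + 8.88 = 226.88→227) → #685fe3
41%: (56 + 81.59 = 137.59→138, 44 + 86.51 = 130.51→131, 218 + 15.17 = 233.17→233) → #8a83e9
42%: (56 + 83.58 = 139.58→140, 44 + 88.62 = 132.62→133, 218 + 15.54 = 233.54→234) → #8c85ea
55%: (56 + 109.45 = 165.45→165, 44 + 116.05 = 160.05→160, 218 + 20.35 = 238.35→238) → #a5a0ee
85%: (56 + 169.15 = 225.15→225, 44 + 179.35 = 223.35→223, 218 + 31.45 = 249.45→249) → #e1dff9

#685fe3, #8a83e9, #8c85ea, #a5a0ee, #e1dff9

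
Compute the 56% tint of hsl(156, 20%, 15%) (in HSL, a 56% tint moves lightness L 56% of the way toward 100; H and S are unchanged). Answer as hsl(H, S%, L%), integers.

hsl(156, 20%, 63%)

L moves 56% from 15 toward 100: 15 + 47.6 = 62.6 → 63.
H and S are unchanged.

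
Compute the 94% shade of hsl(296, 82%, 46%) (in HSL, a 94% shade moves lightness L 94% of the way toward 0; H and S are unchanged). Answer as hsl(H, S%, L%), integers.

L moves 94% from 46 toward 0: 46 − 43.24 = 2.76 → 3.
H and S are unchanged.

hsl(296, 82%, 3%)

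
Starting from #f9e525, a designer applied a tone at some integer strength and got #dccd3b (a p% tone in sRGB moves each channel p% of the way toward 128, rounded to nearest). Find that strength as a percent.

24%

#f9e525 is rgb(249, 229, 37); #dccd3b is rgb(220, 205, 59).
On the R channel (widest range): 220 ≈ 249 + (p/100)(128 − 249), so p ≈ 100×(220 − 249)/(128 − 249) = -2900/-121 = 23.97.
p = 24 reproduces all three channels after rounding.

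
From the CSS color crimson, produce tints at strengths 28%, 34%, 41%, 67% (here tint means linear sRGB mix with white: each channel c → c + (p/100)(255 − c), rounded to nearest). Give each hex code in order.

CSS crimson is rgb(220, 20, 60).
28%: (220 + 9.8 = 229.8→230, 20 + 65.8 = 85.8→86, 60 + 54.6 = 114.6→115) → #E65673
34%: (220 + 11.9 = 231.9→232, 20 + 79.9 = 99.9→100, 60 + 66.3 = 126.3→126) → #E8647E
41%: (220 + 14.35 = 234.35→234, 20 + 96.35 = 116.35→116, 60 + 79.95 = 139.95→140) → #EA748C
67%: (220 + 23.45 = 243.45→243, 20 + 157.45 = 177.45→177, 60 + 130.65 = 190.65→191) → #F3B1BF

#E65673, #E8647E, #EA748C, #F3B1BF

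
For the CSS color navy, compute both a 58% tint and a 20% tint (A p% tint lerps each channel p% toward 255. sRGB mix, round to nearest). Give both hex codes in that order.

CSS navy is rgb(0, 0, 128).
58% tint:
  R: 0 + 0.58×(255−0) = 0 + 147.9 = 147.9 → 148
  G: 0 + 0.58×(255−0) = 0 + 147.9 = 147.9 → 148
  B: 128 + 0.58×(255−128) = 128 + 73.66 = 201.66 → 202
  → #9494CA
20% tint:
  R: 0 + 51 = 51 → 51
  G: 0 + 0.2×(255−0) = 0 + 51 = 51 → 51
  B: 128 + 25.4 = 153.4 → 153
  → #333399

#9494CA, #333399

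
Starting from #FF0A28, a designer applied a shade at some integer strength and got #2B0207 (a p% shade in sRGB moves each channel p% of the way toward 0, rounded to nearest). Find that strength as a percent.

83%

#FF0A28 is rgb(255, 10, 40); #2B0207 is rgb(43, 2, 7).
On the R channel (widest range): 43 ≈ 255 + (p/100)(0 − 255), so p ≈ 100×(43 − 255)/(0 − 255) = -21200/-255 = 83.14.
p = 83 reproduces all three channels after rounding.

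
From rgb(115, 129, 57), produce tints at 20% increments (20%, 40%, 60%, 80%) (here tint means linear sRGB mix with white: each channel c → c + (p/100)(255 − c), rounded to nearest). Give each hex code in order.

20%: (115 + 28 = 143→143, 129 + 25.2 = 154.2→154, 57 + 39.6 = 96.6→97) → #8f9a61
40%: (115 + 56 = 171→171, 129 + 50.4 = 179.4→179, 57 + 79.2 = 136.2→136) → #abb388
60%: (115 + 84 = 199→199, 129 + 75.6 = 204.6→205, 57 + 118.8 = 175.8→176) → #c7cdb0
80%: (115 + 112 = 227→227, 129 + 100.8 = 229.8→230, 57 + 158.4 = 215.4→215) → #e3e6d7

#8f9a61, #abb388, #c7cdb0, #e3e6d7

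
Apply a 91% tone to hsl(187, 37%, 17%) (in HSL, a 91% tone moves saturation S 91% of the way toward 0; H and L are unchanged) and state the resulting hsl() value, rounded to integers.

hsl(187, 3%, 17%)

S moves 91% from 37 toward 0: 37 − 33.67 = 3.33 → 3.
H and L are unchanged.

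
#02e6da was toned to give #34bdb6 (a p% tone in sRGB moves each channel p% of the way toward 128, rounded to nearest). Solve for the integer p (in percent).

40%

#02e6da is rgb(2, 230, 218); #34bdb6 is rgb(52, 189, 182).
On the R channel (widest range): 52 ≈ 2 + (p/100)(128 − 2), so p ≈ 100×(52 − 2)/(128 − 2) = 5000/126 = 39.68.
p = 40 reproduces all three channels after rounding.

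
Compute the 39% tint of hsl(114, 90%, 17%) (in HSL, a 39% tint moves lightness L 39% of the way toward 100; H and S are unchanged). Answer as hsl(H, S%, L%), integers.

hsl(114, 90%, 49%)

L moves 39% from 17 toward 100: 17 + 32.37 = 49.37 → 49.
H and S are unchanged.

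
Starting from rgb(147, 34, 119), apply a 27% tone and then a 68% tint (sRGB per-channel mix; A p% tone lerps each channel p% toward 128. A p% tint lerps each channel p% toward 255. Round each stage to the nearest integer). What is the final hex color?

#DBC0D4

A 27% tone moves each channel 27% toward 128:
  R: 147 + 0.27×(128−147) = 147 − 5.13 = 141.87 → 142
  G: 34 + 25.38 = 59.38 → 59
  B: 119 + 0.27×(128−119) = 119 + 2.43 = 121.43 → 121
After the tone: rgb(142, 59, 121) = #8E3B79.
Lerp each channel 68% toward 255:
  R: 142 + 0.68×(255−142) = 142 + 76.84 = 218.84 → 219
  G: 59 + 0.68×(255−59) = 59 + 133.28 = 192.28 → 192
  B: 121 + 0.68×(255−121) = 121 + 91.12 = 212.12 → 212
rgb(219, 192, 212) = #DBC0D4.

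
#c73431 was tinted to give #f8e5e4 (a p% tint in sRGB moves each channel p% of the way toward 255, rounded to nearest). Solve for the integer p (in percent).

87%

#c73431 is rgb(199, 52, 49); #f8e5e4 is rgb(248, 229, 228).
On the B channel (widest range): 228 ≈ 49 + (p/100)(255 − 49), so p ≈ 100×(228 − 49)/(255 − 49) = 17900/206 = 86.89.
p = 87 reproduces all three channels after rounding.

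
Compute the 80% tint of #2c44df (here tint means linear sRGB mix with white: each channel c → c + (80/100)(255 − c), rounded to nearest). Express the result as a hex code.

#2c44df is rgb(44, 68, 223).
Per channel, c → c + 0.8(255 − c):
  R: 44 + 168.8 = 212.8 → 213
  G: 68 + 149.6 = 217.6 → 218
  B: 223 + 0.8×(255−223) = 223 + 25.6 = 248.6 → 249
rgb(213, 218, 249) = #d5daf9.

#d5daf9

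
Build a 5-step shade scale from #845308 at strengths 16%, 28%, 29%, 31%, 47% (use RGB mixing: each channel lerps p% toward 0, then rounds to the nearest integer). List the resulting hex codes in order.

#845308 is rgb(132, 83, 8).
16%: (132 − 21.12 = 110.88→111, 83 − 13.28 = 69.72→70, 8 − 1.28 = 6.72→7) → #6F4607
28%: (132 − 36.96 = 95.04→95, 83 − 23.24 = 59.76→60, 8 − 2.24 = 5.76→6) → #5F3C06
29%: (132 − 38.28 = 93.72→94, 83 − 24.07 = 58.93→59, 8 − 2.32 = 5.68→6) → #5E3B06
31%: (132 − 40.92 = 91.08→91, 83 − 25.73 = 57.27→57, 8 − 2.48 = 5.52→6) → #5B3906
47%: (132 − 62.04 = 69.96→70, 83 − 39.01 = 43.99→44, 8 − 3.76 = 4.24→4) → #462C04

#6F4607, #5F3C06, #5E3B06, #5B3906, #462C04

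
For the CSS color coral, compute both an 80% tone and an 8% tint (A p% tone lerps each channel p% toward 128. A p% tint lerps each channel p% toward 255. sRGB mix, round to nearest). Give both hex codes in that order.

CSS coral is rgb(255, 127, 80).
80% tone:
  R: 255 + 0.8×(128−255) = 255 − 101.6 = 153.4 → 153
  G: 127 + 0.8 = 127.8 → 128
  B: 80 + 38.4 = 118.4 → 118
  → #998076
8% tint:
  R: 255 + 0 = 255 → 255
  G: 127 + 10.24 = 137.24 → 137
  B: 80 + 14 = 94 → 94
  → #FF895E

#998076, #FF895E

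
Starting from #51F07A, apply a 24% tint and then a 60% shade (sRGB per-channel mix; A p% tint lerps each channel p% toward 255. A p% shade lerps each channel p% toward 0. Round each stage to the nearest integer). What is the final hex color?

#31623E

#51F07A is rgb(81, 240, 122).
Lerp each channel 24% toward 255:
  R: 81 + 0.24×(255−81) = 81 + 41.76 = 122.76 → 123
  G: 240 + 0.24×(255−240) = 240 + 3.6 = 243.6 → 244
  B: 122 + 0.24×(255−122) = 122 + 31.92 = 153.92 → 154
After the tint: rgb(123, 244, 154) = #7BF49A.
Per channel, c → c + 0.6(0 − c):
  R: 123 + 0.6×(0−123) = 123 − 73.8 = 49.2 → 49
  G: 244 − 146.4 = 97.6 → 98
  B: 154 + 0.6×(0−154) = 154 − 92.4 = 61.6 → 62
rgb(49, 98, 62) = #31623E.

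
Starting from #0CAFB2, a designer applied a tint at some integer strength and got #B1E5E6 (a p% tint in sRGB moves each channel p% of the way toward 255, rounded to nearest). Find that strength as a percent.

68%

#0CAFB2 is rgb(12, 175, 178); #B1E5E6 is rgb(177, 229, 230).
On the R channel (widest range): 177 ≈ 12 + (p/100)(255 − 12), so p ≈ 100×(177 − 12)/(255 − 12) = 16500/243 = 67.90.
p = 68 reproduces all three channels after rounding.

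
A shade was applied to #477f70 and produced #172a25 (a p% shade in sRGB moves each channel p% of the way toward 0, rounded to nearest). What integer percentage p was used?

#477f70 is rgb(71, 127, 112); #172a25 is rgb(23, 42, 37).
On the G channel (widest range): 42 ≈ 127 + (p/100)(0 − 127), so p ≈ 100×(42 − 127)/(0 − 127) = -8500/-127 = 66.93.
p = 67 reproduces all three channels after rounding.

67%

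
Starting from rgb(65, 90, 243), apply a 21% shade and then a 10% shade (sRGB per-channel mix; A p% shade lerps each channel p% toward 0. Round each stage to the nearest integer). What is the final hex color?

#2E40AD

Lerp each channel 21% toward 0:
  R: 65 − 13.65 = 51.35 → 51
  G: 90 − 18.9 = 71.1 → 71
  B: 243 − 51.03 = 191.97 → 192
After the shade: rgb(51, 71, 192) = #3347C0.
Per channel, c → c + 0.1(0 − c):
  R: 51 + 0.1×(0−51) = 51 − 5.1 = 45.9 → 46
  G: 71 + 0.1×(0−71) = 71 − 7.1 = 63.9 → 64
  B: 192 − 19.2 = 172.8 → 173
rgb(46, 64, 173) = #2E40AD.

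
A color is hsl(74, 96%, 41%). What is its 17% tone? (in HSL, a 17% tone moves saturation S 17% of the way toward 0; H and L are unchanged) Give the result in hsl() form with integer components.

S moves 17% from 96 toward 0: 96 − 16.32 = 79.68 → 80.
H and L are unchanged.

hsl(74, 80%, 41%)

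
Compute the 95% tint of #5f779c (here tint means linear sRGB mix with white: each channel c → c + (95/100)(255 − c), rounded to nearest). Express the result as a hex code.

#5f779c is rgb(95, 119, 156).
Lerp each channel 95% toward 255:
  R: 95 + 0.95×(255−95) = 95 + 152 = 247 → 247
  G: 119 + 129.2 = 248.2 → 248
  B: 156 + 0.95×(255−156) = 156 + 94.05 = 250.05 → 250
rgb(247, 248, 250) = #f7f8fa.

#f7f8fa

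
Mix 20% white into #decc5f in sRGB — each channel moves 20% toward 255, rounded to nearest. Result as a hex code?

#e5d67f

#decc5f is rgb(222, 204, 95).
Lerp each channel 20% toward 255:
  R: 222 + 6.6 = 228.6 → 229
  G: 204 + 0.2×(255−204) = 204 + 10.2 = 214.2 → 214
  B: 95 + 0.2×(255−95) = 95 + 32 = 127 → 127
rgb(229, 214, 127) = #e5d67f.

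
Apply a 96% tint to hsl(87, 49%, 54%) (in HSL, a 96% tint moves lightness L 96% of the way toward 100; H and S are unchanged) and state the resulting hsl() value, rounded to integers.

hsl(87, 49%, 98%)

L moves 96% from 54 toward 100: 54 + 44.16 = 98.16 → 98.
H and S are unchanged.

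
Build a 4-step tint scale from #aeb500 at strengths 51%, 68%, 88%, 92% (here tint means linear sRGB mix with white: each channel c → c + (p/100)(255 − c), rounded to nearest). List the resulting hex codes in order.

#aeb500 is rgb(174, 181, 0).
51%: (174 + 41.31 = 215.31→215, 181 + 37.74 = 218.74→219, 0 + 130.05 = 130.05→130) → #d7db82
68%: (174 + 55.08 = 229.08→229, 181 + 50.32 = 231.32→231, 0 + 173.4 = 173.4→173) → #e5e7ad
88%: (174 + 71.28 = 245.28→245, 181 + 65.12 = 246.12→246, 0 + 224.4 = 224.4→224) → #f5f6e0
92%: (174 + 74.52 = 248.52→249, 181 + 68.08 = 249.08→249, 0 + 234.6 = 234.6→235) → #f9f9eb

#d7db82, #e5e7ad, #f5f6e0, #f9f9eb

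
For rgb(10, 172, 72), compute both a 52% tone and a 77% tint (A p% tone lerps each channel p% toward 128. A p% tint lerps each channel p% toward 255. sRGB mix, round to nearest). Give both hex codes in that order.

52% tone:
  R: 10 + 61.36 = 71.36 → 71
  G: 172 + 0.52×(128−172) = 172 − 22.88 = 149.12 → 149
  B: 72 + 0.52×(128−72) = 72 + 29.12 = 101.12 → 101
  → #479565
77% tint:
  R: 10 + 0.77×(255−10) = 10 + 188.65 = 198.65 → 199
  G: 172 + 63.91 = 235.91 → 236
  B: 72 + 140.91 = 212.91 → 213
  → #C7ECD5

#479565, #C7ECD5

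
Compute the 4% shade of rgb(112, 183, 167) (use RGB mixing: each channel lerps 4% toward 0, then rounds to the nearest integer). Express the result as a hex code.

#6cb0a0

Per channel, c → c + 0.04(0 − c):
  R: 112 − 4.48 = 107.52 → 108
  G: 183 + 0.04×(0−183) = 183 − 7.32 = 175.68 → 176
  B: 167 − 6.68 = 160.32 → 160
rgb(108, 176, 160) = #6cb0a0.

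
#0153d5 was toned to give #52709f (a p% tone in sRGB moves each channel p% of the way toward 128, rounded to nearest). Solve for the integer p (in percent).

64%

#0153d5 is rgb(1, 83, 213); #52709f is rgb(82, 112, 159).
On the R channel (widest range): 82 ≈ 1 + (p/100)(128 − 1), so p ≈ 100×(82 − 1)/(128 − 1) = 8100/127 = 63.78.
p = 64 reproduces all three channels after rounding.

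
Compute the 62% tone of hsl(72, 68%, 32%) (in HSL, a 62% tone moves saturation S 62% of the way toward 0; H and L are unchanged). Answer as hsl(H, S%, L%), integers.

hsl(72, 26%, 32%)

S moves 62% from 68 toward 0: 68 − 42.16 = 25.84 → 26.
H and L are unchanged.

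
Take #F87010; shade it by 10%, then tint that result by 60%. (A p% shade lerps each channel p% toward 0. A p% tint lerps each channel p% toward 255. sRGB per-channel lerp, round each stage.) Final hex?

#F2C19F

#F87010 is rgb(248, 112, 16).
A 10% shade moves each channel 10% toward 0:
  R: 248 + 0.1×(0−248) = 248 − 24.8 = 223.2 → 223
  G: 112 + 0.1×(0−112) = 112 − 11.2 = 100.8 → 101
  B: 16 − 1.6 = 14.4 → 14
After the shade: rgb(223, 101, 14) = #DF650E.
A 60% tint moves each channel 60% toward 255:
  R: 223 + 19.2 = 242.2 → 242
  G: 101 + 0.6×(255−101) = 101 + 92.4 = 193.4 → 193
  B: 14 + 0.6×(255−14) = 14 + 144.6 = 158.6 → 159
rgb(242, 193, 159) = #F2C19F.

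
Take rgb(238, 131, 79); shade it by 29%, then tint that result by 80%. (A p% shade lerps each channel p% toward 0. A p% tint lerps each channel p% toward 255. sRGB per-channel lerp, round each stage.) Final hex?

#EEDFD7

Lerp each channel 29% toward 0:
  R: 238 + 0.29×(0−238) = 238 − 69.02 = 168.98 → 169
  G: 131 − 37.99 = 93.01 → 93
  B: 79 + 0.29×(0−79) = 79 − 22.91 = 56.09 → 56
After the shade: rgb(169, 93, 56) = #A95D38.
An 80% tint moves each channel 80% toward 255:
  R: 169 + 68.8 = 237.8 → 238
  G: 93 + 129.6 = 222.6 → 223
  B: 56 + 159.2 = 215.2 → 215
rgb(238, 223, 215) = #EEDFD7.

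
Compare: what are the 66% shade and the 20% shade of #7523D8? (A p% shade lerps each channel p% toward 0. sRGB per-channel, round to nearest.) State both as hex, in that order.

#280C49, #5E1CAD

#7523D8 is rgb(117, 35, 216).
66% shade:
  R: 117 + 0.66×(0−117) = 117 − 77.22 = 39.78 → 40
  G: 35 − 23.1 = 11.9 → 12
  B: 216 + 0.66×(0−216) = 216 − 142.56 = 73.44 → 73
  → #280C49
20% shade:
  R: 117 − 23.4 = 93.6 → 94
  G: 35 − 7 = 28 → 28
  B: 216 + 0.2×(0−216) = 216 − 43.2 = 172.8 → 173
  → #5E1CAD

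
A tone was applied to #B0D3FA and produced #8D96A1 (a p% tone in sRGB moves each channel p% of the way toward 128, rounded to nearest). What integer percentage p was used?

73%

#B0D3FA is rgb(176, 211, 250); #8D96A1 is rgb(141, 150, 161).
On the B channel (widest range): 161 ≈ 250 + (p/100)(128 − 250), so p ≈ 100×(161 − 250)/(128 − 250) = -8900/-122 = 72.95.
p = 73 reproduces all three channels after rounding.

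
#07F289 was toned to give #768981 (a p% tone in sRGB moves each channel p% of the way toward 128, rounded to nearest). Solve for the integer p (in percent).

92%

#07F289 is rgb(7, 242, 137); #768981 is rgb(118, 137, 129).
On the R channel (widest range): 118 ≈ 7 + (p/100)(128 − 7), so p ≈ 100×(118 − 7)/(128 − 7) = 11100/121 = 91.74.
p = 92 reproduces all three channels after rounding.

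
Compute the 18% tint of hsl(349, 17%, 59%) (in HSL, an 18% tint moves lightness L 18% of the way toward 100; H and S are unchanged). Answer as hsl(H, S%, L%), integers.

L moves 18% from 59 toward 100: 59 + 7.38 = 66.38 → 66.
H and S are unchanged.

hsl(349, 17%, 66%)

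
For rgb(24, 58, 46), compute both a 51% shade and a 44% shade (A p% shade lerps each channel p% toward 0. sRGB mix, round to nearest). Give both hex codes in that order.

#0c1c17, #0d201a

51% shade:
  R: 24 + 0.51×(0−24) = 24 − 12.24 = 11.76 → 12
  G: 58 + 0.51×(0−58) = 58 − 29.58 = 28.42 → 28
  B: 46 + 0.51×(0−46) = 46 − 23.46 = 22.54 → 23
  → #0c1c17
44% shade:
  R: 24 + 0.44×(0−24) = 24 − 10.56 = 13.44 → 13
  G: 58 + 0.44×(0−58) = 58 − 25.52 = 32.48 → 32
  B: 46 − 20.24 = 25.76 → 26
  → #0d201a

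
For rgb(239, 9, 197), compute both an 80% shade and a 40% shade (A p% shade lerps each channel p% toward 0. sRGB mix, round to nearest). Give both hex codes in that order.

80% shade:
  R: 239 − 191.2 = 47.8 → 48
  G: 9 − 7.2 = 1.8 → 2
  B: 197 + 0.8×(0−197) = 197 − 157.6 = 39.4 → 39
  → #300227
40% shade:
  R: 239 − 95.6 = 143.4 → 143
  G: 9 − 3.6 = 5.4 → 5
  B: 197 + 0.4×(0−197) = 197 − 78.8 = 118.2 → 118
  → #8f0576

#300227, #8f0576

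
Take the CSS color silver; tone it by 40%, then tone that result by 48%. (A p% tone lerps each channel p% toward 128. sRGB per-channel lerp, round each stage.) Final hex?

#949494

CSS silver is rgb(192, 192, 192).
Lerp each channel 40% toward 128:
  R: 192 + 0.4×(128−192) = 192 − 25.6 = 166.4 → 166
  G: 192 − 25.6 = 166.4 → 166
  B: 192 − 25.6 = 166.4 → 166
After the tone: rgb(166, 166, 166) = #A6A6A6.
Lerp each channel 48% toward 128:
  R: 166 + 0.48×(128−166) = 166 − 18.24 = 147.76 → 148
  G: 166 + 0.48×(128−166) = 166 − 18.24 = 147.76 → 148
  B: 166 − 18.24 = 147.76 → 148
rgb(148, 148, 148) = #949494.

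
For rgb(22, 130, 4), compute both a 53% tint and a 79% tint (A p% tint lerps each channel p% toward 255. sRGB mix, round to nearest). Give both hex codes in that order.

53% tint:
  R: 22 + 123.49 = 145.49 → 145
  G: 130 + 66.25 = 196.25 → 196
  B: 4 + 0.53×(255−4) = 4 + 133.03 = 137.03 → 137
  → #91c489
79% tint:
  R: 22 + 0.79×(255−22) = 22 + 184.07 = 206.07 → 206
  G: 130 + 0.79×(255−130) = 130 + 98.75 = 228.75 → 229
  B: 4 + 0.79×(255−4) = 4 + 198.29 = 202.29 → 202
  → #cee5ca

#91c489, #cee5ca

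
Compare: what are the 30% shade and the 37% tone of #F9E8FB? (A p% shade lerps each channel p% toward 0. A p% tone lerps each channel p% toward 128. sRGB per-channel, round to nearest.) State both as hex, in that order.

#F9E8FB is rgb(249, 232, 251).
30% shade:
  R: 249 − 74.7 = 174.3 → 174
  G: 232 + 0.3×(0−232) = 232 − 69.6 = 162.4 → 162
  B: 251 + 0.3×(0−251) = 251 − 75.3 = 175.7 → 176
  → #AEA2B0
37% tone:
  R: 249 − 44.77 = 204.23 → 204
  G: 232 − 38.48 = 193.52 → 194
  B: 251 − 45.51 = 205.49 → 205
  → #CCC2CD

#AEA2B0, #CCC2CD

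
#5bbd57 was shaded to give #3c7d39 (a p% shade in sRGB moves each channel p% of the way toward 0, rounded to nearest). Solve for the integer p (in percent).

34%

#5bbd57 is rgb(91, 189, 87); #3c7d39 is rgb(60, 125, 57).
On the G channel (widest range): 125 ≈ 189 + (p/100)(0 − 189), so p ≈ 100×(125 − 189)/(0 − 189) = -6400/-189 = 33.86.
p = 34 reproduces all three channels after rounding.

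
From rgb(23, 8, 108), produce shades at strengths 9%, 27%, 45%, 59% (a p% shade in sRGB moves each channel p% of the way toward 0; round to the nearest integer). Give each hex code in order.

#150762, #11064F, #0D043B, #09032C

9%: (23 − 2.07 = 20.93→21, 8 − 0.72 = 7.28→7, 108 − 9.72 = 98.28→98) → #150762
27%: (23 − 6.21 = 16.79→17, 8 − 2.16 = 5.84→6, 108 − 29.16 = 78.84→79) → #11064F
45%: (23 − 10.35 = 12.65→13, 8 − 3.6 = 4.4→4, 108 − 48.6 = 59.4→59) → #0D043B
59%: (23 − 13.57 = 9.43→9, 8 − 4.72 = 3.28→3, 108 − 63.72 = 44.28→44) → #09032C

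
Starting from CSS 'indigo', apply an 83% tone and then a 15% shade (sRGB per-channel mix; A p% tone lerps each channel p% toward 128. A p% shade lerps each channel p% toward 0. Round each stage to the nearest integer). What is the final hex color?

CSS indigo is rgb(75, 0, 130).
Per channel, c → c + 0.83(128 − c):
  R: 75 + 0.83×(128−75) = 75 + 43.99 = 118.99 → 119
  G: 0 + 0.83×(128−0) = 0 + 106.24 = 106.24 → 106
  B: 130 − 1.66 = 128.34 → 128
After the tone: rgb(119, 106, 128) = #776a80.
A 15% shade moves each channel 15% toward 0:
  R: 119 + 0.15×(0−119) = 119 − 17.85 = 101.15 → 101
  G: 106 − 15.9 = 90.1 → 90
  B: 128 + 0.15×(0−128) = 128 − 19.2 = 108.8 → 109
rgb(101, 90, 109) = #655a6d.

#655a6d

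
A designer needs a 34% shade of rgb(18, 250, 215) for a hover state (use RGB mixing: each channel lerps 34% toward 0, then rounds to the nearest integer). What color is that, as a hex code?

Per channel, c → c + 0.34(0 − c):
  R: 18 − 6.12 = 11.88 → 12
  G: 250 + 0.34×(0−250) = 250 − 85 = 165 → 165
  B: 215 + 0.34×(0−215) = 215 − 73.1 = 141.9 → 142
rgb(12, 165, 142) = #0ca58e.

#0ca58e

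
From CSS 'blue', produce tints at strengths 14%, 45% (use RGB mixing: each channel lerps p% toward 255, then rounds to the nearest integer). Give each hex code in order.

CSS blue is rgb(0, 0, 255).
14%: (0 + 35.7 = 35.7→36, 0 + 35.7 = 35.7→36, 255→255) → #2424FF
45%: (0 + 114.75 = 114.75→115, 0 + 114.75 = 114.75→115, 255→255) → #7373FF

#2424FF, #7373FF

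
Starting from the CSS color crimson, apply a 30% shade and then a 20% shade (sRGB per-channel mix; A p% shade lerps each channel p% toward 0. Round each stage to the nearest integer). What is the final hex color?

CSS crimson is rgb(220, 20, 60).
Lerp each channel 30% toward 0:
  R: 220 + 0.3×(0−220) = 220 − 66 = 154 → 154
  G: 20 − 6 = 14 → 14
  B: 60 + 0.3×(0−60) = 60 − 18 = 42 → 42
After the shade: rgb(154, 14, 42) = #9A0E2A.
Lerp each channel 20% toward 0:
  R: 154 − 30.8 = 123.2 → 123
  G: 14 − 2.8 = 11.2 → 11
  B: 42 + 0.2×(0−42) = 42 − 8.4 = 33.6 → 34
rgb(123, 11, 34) = #7B0B22.

#7B0B22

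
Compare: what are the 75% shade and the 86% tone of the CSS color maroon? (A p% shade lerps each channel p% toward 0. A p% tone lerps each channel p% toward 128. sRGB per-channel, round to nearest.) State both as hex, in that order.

CSS maroon is rgb(128, 0, 0).
75% shade:
  R: 128 + 0.75×(0−128) = 128 − 96 = 32 → 32
  G: 0 + 0 = 0 → 0
  B: 0 + 0.75×(0−0) = 0 + 0 = 0 → 0
  → #200000
86% tone:
  R: 128 + 0.86×(128−128) = 128 + 0 = 128 → 128
  G: 0 + 0.86×(128−0) = 0 + 110.08 = 110.08 → 110
  B: 0 + 110.08 = 110.08 → 110
  → #806E6E

#200000, #806E6E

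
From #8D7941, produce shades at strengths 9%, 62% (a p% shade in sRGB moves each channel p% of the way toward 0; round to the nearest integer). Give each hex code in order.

#806E3B, #362E19

#8D7941 is rgb(141, 121, 65).
9%: (141 − 12.69 = 128.31→128, 121 − 10.89 = 110.11→110, 65 − 5.85 = 59.15→59) → #806E3B
62%: (141 − 87.42 = 53.58→54, 121 − 75.02 = 45.98→46, 65 − 40.3 = 24.7→25) → #362E19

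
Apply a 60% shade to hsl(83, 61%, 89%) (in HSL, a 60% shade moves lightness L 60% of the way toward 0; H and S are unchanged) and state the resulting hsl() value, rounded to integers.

hsl(83, 61%, 36%)

L moves 60% from 89 toward 0: 89 − 53.4 = 35.6 → 36.
H and S are unchanged.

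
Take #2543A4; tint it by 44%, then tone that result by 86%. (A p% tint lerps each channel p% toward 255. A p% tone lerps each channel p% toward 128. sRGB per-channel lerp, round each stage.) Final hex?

#81838B

#2543A4 is rgb(37, 67, 164).
Lerp each channel 44% toward 255:
  R: 37 + 0.44×(255−37) = 37 + 95.92 = 132.92 → 133
  G: 67 + 0.44×(255−67) = 67 + 82.72 = 149.72 → 150
  B: 164 + 40.04 = 204.04 → 204
After the tint: rgb(133, 150, 204) = #8596CC.
Per channel, c → c + 0.86(128 − c):
  R: 133 − 4.3 = 128.7 → 129
  G: 150 − 18.92 = 131.08 → 131
  B: 204 + 0.86×(128−204) = 204 − 65.36 = 138.64 → 139
rgb(129, 131, 139) = #81838B.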